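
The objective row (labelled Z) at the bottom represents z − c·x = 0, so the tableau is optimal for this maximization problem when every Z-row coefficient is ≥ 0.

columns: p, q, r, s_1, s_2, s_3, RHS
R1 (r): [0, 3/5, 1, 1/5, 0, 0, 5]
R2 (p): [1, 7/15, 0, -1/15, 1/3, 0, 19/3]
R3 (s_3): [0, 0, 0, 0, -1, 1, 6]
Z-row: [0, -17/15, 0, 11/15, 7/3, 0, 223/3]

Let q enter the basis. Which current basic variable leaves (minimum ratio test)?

Column q entries and ratios — r: 5/(3/5) = 25/3; p: (19/3)/(7/15) = 95/7; s_3: 0 ≤ 0, skip.
Smallest ratio is 25/3 in the row of r, so r leaves.

r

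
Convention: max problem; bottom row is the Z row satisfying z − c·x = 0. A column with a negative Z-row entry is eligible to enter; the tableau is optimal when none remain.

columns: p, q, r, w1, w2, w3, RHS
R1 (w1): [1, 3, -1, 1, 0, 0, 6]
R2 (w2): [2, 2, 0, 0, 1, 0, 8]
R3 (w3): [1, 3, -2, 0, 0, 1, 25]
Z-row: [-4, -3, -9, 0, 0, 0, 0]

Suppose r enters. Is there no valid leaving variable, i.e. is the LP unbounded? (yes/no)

Every constraint-row entry in column r is ≤ 0, so increasing r is unbounded.

yes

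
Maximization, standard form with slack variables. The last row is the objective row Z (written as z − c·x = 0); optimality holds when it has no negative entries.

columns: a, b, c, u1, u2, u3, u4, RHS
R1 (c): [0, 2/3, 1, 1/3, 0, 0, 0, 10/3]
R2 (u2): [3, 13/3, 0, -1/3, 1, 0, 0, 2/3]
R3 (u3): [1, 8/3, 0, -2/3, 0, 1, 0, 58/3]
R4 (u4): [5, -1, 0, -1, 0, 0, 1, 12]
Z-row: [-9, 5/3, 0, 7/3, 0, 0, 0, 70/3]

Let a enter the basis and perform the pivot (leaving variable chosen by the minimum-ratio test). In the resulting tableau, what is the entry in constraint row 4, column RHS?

Ratio test on column a — row 1: entry 0 ≤ 0; row 2: (2/3)/3 = 2/9; row 3: (58/3)/1 = 58/3; row 4: 12/5 = 12/5. Minimum is 2/9 at row 2 (u2 leaves); pivot element 3.
Divide row 2 by 3; eliminate column a from the other rows.
Row 4 update in column RHS: 12 − 5·(2/9) = 98/9.

98/9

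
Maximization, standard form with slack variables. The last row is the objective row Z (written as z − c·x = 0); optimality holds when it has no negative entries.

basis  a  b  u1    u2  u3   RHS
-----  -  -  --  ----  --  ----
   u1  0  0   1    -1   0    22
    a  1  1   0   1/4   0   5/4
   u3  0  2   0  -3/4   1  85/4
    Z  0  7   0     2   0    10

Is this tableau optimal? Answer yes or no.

yes

Every Z-row coefficient is ≥ 0, so the tableau is optimal.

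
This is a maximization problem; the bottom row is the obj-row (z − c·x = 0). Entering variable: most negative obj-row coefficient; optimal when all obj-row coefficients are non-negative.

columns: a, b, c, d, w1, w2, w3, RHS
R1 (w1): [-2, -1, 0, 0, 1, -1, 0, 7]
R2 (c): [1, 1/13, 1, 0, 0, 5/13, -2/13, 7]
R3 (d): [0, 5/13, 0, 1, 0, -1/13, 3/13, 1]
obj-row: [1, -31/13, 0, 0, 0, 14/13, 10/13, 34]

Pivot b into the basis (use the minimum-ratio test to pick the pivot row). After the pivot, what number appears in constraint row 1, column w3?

3/5

Ratio test on column b — row 1: entry -1 ≤ 0; row 2: 7/(1/13) = 91; row 3: 1/(5/13) = 13/5. Minimum is 13/5 at row 3 (d leaves); pivot element 5/13.
Divide row 3 by 5/13; eliminate column b from the other rows.
Row 1 update in column w3: 0 − (-1)·(3/5) = 3/5.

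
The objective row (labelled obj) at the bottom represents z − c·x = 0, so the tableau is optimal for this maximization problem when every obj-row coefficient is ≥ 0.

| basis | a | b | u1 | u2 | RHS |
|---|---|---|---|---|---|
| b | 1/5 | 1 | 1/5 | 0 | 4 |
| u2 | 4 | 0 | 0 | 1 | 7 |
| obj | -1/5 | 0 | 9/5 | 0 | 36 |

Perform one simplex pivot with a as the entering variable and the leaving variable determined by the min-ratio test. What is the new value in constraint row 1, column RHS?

Ratio test on column a — row 1: 4/(1/5) = 20; row 2: 7/4 = 7/4. Minimum is 7/4 at row 2 (u2 leaves); pivot element 4.
Divide row 2 by 4; eliminate column a from the other rows.
Row 1 update in column RHS: 4 − (1/5)·(7/4) = 73/20.

73/20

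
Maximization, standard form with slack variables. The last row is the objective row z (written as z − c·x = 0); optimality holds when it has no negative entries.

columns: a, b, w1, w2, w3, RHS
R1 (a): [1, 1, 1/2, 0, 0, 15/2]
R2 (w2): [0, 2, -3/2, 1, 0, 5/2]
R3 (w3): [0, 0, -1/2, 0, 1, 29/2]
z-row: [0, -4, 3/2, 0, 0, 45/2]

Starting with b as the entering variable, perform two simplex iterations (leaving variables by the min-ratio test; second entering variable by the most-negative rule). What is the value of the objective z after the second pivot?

Ratio test on column b — row 1: (15/2)/1 = 15/2; row 2: (5/2)/2 = 5/4; row 3: entry 0 ≤ 0. Minimum is 5/4 at row 2 (w2 leaves); pivot element 2.
Pivot on row 2; the z-row RHS becomes 45/2 − (-4)·(5/4) = 55/2.
Next entering variable (most negative z-row entry -3/2): w1.
Ratio test on column w1 — row 1: (25/4)/(5/4) = 5; row 2: entry -3/4 ≤ 0; row 3: entry -1/2 ≤ 0. Minimum is 5 at row 1 (a leaves); pivot element 5/4.
After the second pivot the z-row RHS is 55/2 − (-3/2)·5 = 35.

35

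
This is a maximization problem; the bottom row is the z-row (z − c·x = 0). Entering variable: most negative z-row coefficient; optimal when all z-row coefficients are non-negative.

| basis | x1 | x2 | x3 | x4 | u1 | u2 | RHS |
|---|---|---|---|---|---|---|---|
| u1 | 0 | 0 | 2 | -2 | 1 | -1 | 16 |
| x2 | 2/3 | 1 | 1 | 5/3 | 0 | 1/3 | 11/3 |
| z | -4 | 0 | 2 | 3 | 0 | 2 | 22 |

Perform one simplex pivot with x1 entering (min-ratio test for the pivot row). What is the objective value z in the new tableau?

44

Ratio test on column x1 — row 1: entry 0 ≤ 0; row 2: (11/3)/(2/3) = 11/2. Minimum is 11/2 at row 2 (x2 leaves); pivot element 2/3.
Pivot on row 2; the z-row RHS becomes 22 − (-4)·(11/2) = 44.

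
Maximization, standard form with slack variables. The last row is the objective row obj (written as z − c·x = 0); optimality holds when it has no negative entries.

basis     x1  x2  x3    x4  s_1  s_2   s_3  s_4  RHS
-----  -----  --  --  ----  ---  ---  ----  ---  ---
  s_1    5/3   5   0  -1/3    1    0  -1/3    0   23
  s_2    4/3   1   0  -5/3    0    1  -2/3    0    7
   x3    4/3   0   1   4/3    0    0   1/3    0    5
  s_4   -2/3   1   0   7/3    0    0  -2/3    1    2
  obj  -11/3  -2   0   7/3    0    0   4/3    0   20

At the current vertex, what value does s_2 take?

s_2 is basic (row 2); its value is the RHS of that row, 7.

7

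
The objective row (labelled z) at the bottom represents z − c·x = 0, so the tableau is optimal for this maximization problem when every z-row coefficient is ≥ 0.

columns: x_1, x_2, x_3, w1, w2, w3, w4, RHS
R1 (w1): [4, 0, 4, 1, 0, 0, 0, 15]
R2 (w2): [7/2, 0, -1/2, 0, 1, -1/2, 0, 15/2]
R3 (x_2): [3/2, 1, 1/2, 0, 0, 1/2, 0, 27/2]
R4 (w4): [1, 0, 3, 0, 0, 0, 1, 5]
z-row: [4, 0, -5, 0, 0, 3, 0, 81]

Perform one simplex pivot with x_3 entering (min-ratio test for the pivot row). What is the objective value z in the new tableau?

Ratio test on column x_3 — row 1: 15/4 = 15/4; row 2: entry -1/2 ≤ 0; row 3: (27/2)/(1/2) = 27; row 4: 5/3 = 5/3. Minimum is 5/3 at row 4 (w4 leaves); pivot element 3.
Pivot on row 4; the z-row RHS becomes 81 − (-5)·(5/3) = 268/3.

268/3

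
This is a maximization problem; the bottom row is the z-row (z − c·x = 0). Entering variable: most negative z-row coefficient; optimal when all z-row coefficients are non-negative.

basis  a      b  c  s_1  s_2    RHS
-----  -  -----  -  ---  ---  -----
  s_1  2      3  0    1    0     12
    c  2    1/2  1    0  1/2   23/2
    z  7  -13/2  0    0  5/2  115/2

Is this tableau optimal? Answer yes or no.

The z-row has a negative entry -13/2 in column b, so it is not optimal.

no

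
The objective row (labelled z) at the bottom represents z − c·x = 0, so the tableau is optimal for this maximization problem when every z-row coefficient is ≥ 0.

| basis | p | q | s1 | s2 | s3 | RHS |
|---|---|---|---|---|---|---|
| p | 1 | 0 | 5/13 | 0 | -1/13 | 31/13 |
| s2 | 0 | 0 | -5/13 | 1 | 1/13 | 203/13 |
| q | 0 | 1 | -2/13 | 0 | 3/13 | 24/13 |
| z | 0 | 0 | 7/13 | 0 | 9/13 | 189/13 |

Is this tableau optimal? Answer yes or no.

Every z-row coefficient is ≥ 0, so the tableau is optimal.

yes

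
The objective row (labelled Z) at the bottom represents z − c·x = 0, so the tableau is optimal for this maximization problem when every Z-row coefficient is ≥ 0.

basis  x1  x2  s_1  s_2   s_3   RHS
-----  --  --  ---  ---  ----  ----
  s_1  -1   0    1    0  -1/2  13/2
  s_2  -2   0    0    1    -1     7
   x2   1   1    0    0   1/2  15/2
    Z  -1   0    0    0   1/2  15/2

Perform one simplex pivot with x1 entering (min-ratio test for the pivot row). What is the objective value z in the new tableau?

15

Ratio test on column x1 — row 1: entry -1 ≤ 0; row 2: entry -2 ≤ 0; row 3: (15/2)/1 = 15/2. Minimum is 15/2 at row 3 (x2 leaves); pivot element 1.
Pivot on row 3; the Z-row RHS becomes 15/2 − (-1)·(15/2) = 15.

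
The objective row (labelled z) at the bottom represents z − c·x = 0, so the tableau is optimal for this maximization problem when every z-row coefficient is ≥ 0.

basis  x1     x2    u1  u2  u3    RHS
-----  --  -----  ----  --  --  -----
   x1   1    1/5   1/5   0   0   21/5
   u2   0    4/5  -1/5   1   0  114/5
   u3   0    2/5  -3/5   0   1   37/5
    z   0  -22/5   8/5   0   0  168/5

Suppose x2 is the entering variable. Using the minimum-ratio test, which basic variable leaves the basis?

u3

Column x2 entries and ratios — x1: (21/5)/(1/5) = 21; u2: (114/5)/(4/5) = 57/2; u3: (37/5)/(2/5) = 37/2.
Smallest ratio is 37/2 in the row of u3, so u3 leaves.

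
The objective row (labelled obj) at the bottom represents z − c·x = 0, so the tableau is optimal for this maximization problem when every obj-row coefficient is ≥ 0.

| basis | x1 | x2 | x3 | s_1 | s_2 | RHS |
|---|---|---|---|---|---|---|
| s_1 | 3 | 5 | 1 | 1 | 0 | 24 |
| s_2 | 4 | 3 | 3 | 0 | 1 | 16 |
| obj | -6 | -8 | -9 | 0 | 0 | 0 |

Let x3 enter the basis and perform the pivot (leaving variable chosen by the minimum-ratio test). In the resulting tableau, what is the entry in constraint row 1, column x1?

5/3

Ratio test on column x3 — row 1: 24/1 = 24; row 2: 16/3 = 16/3. Minimum is 16/3 at row 2 (s_2 leaves); pivot element 3.
Divide row 2 by 3; eliminate column x3 from the other rows.
Row 1 update in column x1: 3 − 1·(4/3) = 5/3.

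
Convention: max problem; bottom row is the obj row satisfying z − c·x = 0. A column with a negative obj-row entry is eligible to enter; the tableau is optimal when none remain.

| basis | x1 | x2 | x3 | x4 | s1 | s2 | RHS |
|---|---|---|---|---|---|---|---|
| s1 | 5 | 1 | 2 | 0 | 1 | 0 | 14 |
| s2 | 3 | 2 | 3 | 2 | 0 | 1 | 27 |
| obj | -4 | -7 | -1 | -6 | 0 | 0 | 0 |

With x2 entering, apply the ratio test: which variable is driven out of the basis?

s2

Column x2 entries and ratios — s1: 14/1 = 14; s2: 27/2 = 27/2.
Smallest ratio is 27/2 in the row of s2, so s2 leaves.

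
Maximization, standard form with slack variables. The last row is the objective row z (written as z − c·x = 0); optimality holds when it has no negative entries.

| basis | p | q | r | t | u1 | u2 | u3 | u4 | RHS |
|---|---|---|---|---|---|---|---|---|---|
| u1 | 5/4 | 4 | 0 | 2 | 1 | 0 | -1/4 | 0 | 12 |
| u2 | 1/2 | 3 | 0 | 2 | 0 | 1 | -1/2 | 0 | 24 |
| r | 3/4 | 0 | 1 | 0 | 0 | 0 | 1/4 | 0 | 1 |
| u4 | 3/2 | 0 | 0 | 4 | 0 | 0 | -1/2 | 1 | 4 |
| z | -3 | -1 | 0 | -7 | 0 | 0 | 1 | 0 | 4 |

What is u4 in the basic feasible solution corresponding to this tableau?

4

u4 is basic (row 4); its value is the RHS of that row, 4.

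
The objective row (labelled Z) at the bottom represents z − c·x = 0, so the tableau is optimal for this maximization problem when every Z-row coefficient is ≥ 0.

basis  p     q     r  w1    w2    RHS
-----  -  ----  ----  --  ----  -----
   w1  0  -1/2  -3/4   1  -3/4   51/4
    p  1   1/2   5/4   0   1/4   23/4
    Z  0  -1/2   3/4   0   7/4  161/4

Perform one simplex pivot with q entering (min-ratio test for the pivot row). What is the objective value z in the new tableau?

46

Ratio test on column q — row 1: entry -1/2 ≤ 0; row 2: (23/4)/(1/2) = 23/2. Minimum is 23/2 at row 2 (p leaves); pivot element 1/2.
Pivot on row 2; the Z-row RHS becomes 161/4 − (-1/2)·(23/2) = 46.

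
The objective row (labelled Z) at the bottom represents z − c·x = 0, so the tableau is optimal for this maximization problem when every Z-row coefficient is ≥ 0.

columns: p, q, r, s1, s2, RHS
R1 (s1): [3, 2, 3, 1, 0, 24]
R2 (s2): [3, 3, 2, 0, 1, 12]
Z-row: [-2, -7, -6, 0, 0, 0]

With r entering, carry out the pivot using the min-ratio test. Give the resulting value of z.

36

Ratio test on column r — row 1: 24/3 = 8; row 2: 12/2 = 6. Minimum is 6 at row 2 (s2 leaves); pivot element 2.
Pivot on row 2; the Z-row RHS becomes 0 − (-6)·6 = 36.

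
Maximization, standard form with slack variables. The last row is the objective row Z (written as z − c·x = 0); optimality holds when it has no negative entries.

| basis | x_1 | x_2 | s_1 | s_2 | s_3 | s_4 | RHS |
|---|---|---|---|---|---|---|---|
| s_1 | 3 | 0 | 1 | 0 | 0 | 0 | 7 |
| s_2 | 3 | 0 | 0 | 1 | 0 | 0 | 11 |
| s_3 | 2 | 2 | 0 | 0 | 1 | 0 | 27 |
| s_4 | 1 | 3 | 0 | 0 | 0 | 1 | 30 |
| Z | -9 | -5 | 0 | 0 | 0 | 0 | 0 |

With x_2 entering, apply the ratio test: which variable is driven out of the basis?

Column x_2 entries and ratios — s_1: 0 ≤ 0, skip; s_2: 0 ≤ 0, skip; s_3: 27/2 = 27/2; s_4: 30/3 = 10.
Smallest ratio is 10 in the row of s_4, so s_4 leaves.

s_4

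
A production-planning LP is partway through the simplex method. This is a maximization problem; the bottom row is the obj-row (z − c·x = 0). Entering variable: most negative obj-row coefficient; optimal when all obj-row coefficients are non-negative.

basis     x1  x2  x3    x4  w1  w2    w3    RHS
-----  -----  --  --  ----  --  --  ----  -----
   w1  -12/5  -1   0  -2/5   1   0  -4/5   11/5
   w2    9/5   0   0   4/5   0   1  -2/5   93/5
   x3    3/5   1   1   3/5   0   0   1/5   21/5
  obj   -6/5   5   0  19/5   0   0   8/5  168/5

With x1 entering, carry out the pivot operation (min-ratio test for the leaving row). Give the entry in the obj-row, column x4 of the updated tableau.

5

Ratio test on column x1 — row 1: entry -12/5 ≤ 0; row 2: (93/5)/(9/5) = 31/3; row 3: (21/5)/(3/5) = 7. Minimum is 7 at row 3 (x3 leaves); pivot element 3/5.
Divide row 3 by 3/5; eliminate column x1 from the other rows.
obj-row update in column x4: 19/5 − (-6/5)·1 = 5.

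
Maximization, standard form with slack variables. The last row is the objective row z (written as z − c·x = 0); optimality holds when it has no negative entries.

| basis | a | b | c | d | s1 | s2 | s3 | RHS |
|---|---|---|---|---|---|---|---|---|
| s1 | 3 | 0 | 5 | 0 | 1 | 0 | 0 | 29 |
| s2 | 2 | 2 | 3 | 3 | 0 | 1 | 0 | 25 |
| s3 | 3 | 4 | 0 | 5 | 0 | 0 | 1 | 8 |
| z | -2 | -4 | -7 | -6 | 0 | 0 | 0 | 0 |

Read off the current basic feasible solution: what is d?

0

d is not in the basis, so in the current basic feasible solution d = 0.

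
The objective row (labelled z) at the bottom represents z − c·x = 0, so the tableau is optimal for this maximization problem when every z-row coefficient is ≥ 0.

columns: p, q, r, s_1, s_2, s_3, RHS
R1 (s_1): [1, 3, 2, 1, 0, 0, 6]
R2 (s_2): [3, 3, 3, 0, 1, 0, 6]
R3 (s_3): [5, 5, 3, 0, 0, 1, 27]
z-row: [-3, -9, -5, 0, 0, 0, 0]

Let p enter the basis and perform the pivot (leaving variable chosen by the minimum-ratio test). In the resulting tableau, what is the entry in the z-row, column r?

Ratio test on column p — row 1: 6/1 = 6; row 2: 6/3 = 2; row 3: 27/5 = 27/5. Minimum is 2 at row 2 (s_2 leaves); pivot element 3.
Divide row 2 by 3; eliminate column p from the other rows.
z-row update in column r: -5 − (-3)·1 = -2.

-2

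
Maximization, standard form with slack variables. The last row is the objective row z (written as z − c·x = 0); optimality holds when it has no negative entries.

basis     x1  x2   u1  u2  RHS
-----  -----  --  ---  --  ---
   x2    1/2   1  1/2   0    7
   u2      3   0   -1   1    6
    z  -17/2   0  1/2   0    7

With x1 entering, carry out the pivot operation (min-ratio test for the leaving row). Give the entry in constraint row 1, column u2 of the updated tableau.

-1/6

Ratio test on column x1 — row 1: 7/(1/2) = 14; row 2: 6/3 = 2. Minimum is 2 at row 2 (u2 leaves); pivot element 3.
Divide row 2 by 3; eliminate column x1 from the other rows.
Row 1 update in column u2: 0 − (1/2)·(1/3) = -1/6.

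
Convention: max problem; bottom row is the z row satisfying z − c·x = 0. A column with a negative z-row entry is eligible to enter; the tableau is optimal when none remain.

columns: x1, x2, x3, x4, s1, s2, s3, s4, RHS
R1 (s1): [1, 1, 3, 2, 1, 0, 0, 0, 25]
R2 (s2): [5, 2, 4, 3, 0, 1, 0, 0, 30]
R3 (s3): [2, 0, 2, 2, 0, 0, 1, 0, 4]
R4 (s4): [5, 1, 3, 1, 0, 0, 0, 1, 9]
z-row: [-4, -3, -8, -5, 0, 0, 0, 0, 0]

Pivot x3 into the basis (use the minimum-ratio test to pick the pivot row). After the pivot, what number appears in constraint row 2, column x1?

Ratio test on column x3 — row 1: 25/3 = 25/3; row 2: 30/4 = 15/2; row 3: 4/2 = 2; row 4: 9/3 = 3. Minimum is 2 at row 3 (s3 leaves); pivot element 2.
Divide row 3 by 2; eliminate column x3 from the other rows.
Row 2 update in column x1: 5 − 4·1 = 1.

1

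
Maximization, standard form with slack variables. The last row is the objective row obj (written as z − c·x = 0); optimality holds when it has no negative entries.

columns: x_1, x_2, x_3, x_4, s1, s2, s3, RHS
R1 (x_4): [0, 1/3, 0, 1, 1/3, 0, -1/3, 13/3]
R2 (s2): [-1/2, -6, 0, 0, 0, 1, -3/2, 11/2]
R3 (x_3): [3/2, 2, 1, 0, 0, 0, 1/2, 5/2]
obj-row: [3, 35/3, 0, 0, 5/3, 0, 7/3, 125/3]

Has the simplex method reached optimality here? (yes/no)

Every obj-row coefficient is ≥ 0, so the tableau is optimal.

yes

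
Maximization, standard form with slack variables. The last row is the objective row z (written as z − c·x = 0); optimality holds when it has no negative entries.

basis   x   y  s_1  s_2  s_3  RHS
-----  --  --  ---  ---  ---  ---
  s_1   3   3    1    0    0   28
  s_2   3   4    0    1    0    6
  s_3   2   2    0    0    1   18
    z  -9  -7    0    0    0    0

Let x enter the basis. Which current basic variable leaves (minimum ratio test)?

s_2

Column x entries and ratios — s_1: 28/3 = 28/3; s_2: 6/3 = 2; s_3: 18/2 = 9.
Smallest ratio is 2 in the row of s_2, so s_2 leaves.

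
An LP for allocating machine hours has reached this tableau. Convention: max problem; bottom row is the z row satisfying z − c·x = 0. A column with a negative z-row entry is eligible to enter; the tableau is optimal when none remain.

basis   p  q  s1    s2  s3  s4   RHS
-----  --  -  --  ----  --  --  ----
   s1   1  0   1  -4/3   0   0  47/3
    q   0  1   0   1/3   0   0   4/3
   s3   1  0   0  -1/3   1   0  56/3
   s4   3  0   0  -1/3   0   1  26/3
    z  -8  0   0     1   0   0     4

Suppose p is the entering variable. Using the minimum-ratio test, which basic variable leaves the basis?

s4

Column p entries and ratios — s1: (47/3)/1 = 47/3; q: 0 ≤ 0, skip; s3: (56/3)/1 = 56/3; s4: (26/3)/3 = 26/9.
Smallest ratio is 26/9 in the row of s4, so s4 leaves.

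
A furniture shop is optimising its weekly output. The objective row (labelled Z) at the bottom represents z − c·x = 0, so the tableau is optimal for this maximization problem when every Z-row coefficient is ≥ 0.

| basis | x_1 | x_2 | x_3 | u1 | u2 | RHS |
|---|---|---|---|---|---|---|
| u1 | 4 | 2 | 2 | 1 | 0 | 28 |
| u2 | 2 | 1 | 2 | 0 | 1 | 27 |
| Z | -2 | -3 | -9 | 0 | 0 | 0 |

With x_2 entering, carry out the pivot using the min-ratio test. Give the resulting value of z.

Ratio test on column x_2 — row 1: 28/2 = 14; row 2: 27/1 = 27. Minimum is 14 at row 1 (u1 leaves); pivot element 2.
Pivot on row 1; the Z-row RHS becomes 0 − (-3)·14 = 42.

42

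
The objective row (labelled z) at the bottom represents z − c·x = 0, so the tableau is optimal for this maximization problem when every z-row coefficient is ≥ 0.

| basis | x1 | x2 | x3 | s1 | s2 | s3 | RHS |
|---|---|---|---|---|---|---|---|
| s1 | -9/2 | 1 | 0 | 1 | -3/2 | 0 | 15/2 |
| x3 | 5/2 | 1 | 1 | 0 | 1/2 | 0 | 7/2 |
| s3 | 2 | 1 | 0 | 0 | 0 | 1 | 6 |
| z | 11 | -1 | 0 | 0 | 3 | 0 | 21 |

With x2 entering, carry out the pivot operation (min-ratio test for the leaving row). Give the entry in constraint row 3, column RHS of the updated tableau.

5/2

Ratio test on column x2 — row 1: (15/2)/1 = 15/2; row 2: (7/2)/1 = 7/2; row 3: 6/1 = 6. Minimum is 7/2 at row 2 (x3 leaves); pivot element 1.
Divide row 2 by 1; eliminate column x2 from the other rows.
Row 3 update in column RHS: 6 − 1·(7/2) = 5/2.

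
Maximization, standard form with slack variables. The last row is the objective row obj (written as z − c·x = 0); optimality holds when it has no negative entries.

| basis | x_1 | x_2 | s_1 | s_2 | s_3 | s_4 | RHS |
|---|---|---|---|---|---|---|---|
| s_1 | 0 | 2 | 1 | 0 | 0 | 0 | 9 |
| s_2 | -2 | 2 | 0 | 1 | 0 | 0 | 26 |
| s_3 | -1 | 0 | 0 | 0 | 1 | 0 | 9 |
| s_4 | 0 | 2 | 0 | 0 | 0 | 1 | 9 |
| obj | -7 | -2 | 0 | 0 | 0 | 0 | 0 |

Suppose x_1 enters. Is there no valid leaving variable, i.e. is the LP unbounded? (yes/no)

Every constraint-row entry in column x_1 is ≤ 0, so increasing x_1 is unbounded.

yes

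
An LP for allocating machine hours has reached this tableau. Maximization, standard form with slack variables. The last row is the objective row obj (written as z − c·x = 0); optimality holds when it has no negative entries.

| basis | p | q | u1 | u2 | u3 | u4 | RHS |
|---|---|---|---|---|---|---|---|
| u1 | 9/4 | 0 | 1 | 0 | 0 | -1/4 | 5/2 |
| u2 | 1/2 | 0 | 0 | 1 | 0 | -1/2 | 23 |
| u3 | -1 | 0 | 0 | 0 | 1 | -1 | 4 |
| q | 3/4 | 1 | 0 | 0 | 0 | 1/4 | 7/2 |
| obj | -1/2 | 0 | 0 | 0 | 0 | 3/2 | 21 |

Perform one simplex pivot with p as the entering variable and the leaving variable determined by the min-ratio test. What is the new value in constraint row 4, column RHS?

8/3

Ratio test on column p — row 1: (5/2)/(9/4) = 10/9; row 2: 23/(1/2) = 46; row 3: entry -1 ≤ 0; row 4: (7/2)/(3/4) = 14/3. Minimum is 10/9 at row 1 (u1 leaves); pivot element 9/4.
Divide row 1 by 9/4; eliminate column p from the other rows.
Row 4 update in column RHS: 7/2 − (3/4)·(10/9) = 8/3.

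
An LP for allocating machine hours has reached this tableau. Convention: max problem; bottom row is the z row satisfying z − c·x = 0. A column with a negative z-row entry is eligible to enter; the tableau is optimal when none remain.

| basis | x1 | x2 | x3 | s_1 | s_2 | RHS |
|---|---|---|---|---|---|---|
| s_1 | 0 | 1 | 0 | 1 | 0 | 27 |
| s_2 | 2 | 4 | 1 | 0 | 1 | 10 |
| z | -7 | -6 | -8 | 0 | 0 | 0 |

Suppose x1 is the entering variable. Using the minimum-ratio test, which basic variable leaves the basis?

s_2

Column x1 entries and ratios — s_1: 0 ≤ 0, skip; s_2: 10/2 = 5.
Smallest ratio is 5 in the row of s_2, so s_2 leaves.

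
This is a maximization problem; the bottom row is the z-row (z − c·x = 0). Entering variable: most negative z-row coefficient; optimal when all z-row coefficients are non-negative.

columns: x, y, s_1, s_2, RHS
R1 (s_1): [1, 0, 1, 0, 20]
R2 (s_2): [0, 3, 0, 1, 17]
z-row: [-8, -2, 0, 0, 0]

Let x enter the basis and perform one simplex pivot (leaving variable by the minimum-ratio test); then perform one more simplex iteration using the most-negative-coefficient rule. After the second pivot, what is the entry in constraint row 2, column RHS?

Ratio test on column x — row 1: 20/1 = 20; row 2: entry 0 ≤ 0. Minimum is 20 at row 1 (s_1 leaves); pivot element 1.
Divide row 1 by 1; eliminate column x from the other rows.
Second iteration: most negative z-row entry is -2 in column y, so y enters.
Ratio test on column y — row 1: entry 0 ≤ 0; row 2: 17/3 = 17/3. Minimum is 17/3 at row 2 (s_2 leaves); pivot element 3.
Divide row 2 by 3; eliminate column y from the other rows.
After both pivots, the entry at constraint row 2, column RHS is 17/3.

17/3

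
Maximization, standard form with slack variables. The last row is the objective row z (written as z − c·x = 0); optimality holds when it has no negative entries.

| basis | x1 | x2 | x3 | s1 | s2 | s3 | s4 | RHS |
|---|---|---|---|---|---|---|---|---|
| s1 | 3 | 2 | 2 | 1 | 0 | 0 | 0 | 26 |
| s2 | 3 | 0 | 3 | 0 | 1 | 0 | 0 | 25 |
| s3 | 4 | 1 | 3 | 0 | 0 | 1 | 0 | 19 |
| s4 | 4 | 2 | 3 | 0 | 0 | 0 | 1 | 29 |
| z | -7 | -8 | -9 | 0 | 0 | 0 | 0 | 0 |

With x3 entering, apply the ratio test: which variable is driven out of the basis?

Column x3 entries and ratios — s1: 26/2 = 13; s2: 25/3 = 25/3; s3: 19/3 = 19/3; s4: 29/3 = 29/3.
Smallest ratio is 19/3 in the row of s3, so s3 leaves.

s3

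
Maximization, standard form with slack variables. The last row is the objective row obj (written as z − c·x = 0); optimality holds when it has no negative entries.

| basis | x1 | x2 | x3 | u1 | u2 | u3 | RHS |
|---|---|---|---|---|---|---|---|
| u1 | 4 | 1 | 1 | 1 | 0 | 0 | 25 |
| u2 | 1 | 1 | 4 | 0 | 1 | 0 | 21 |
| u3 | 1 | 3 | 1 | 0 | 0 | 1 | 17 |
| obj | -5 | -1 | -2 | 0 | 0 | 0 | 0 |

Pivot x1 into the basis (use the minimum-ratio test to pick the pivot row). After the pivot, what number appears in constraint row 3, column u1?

-1/4

Ratio test on column x1 — row 1: 25/4 = 25/4; row 2: 21/1 = 21; row 3: 17/1 = 17. Minimum is 25/4 at row 1 (u1 leaves); pivot element 4.
Divide row 1 by 4; eliminate column x1 from the other rows.
Row 3 update in column u1: 0 − 1·(1/4) = -1/4.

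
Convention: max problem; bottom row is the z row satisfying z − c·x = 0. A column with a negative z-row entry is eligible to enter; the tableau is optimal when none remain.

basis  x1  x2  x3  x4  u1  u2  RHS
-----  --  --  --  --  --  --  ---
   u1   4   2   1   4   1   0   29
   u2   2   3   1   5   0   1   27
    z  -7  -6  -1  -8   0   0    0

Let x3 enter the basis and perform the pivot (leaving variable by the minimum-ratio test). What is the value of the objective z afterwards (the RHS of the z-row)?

Ratio test on column x3 — row 1: 29/1 = 29; row 2: 27/1 = 27. Minimum is 27 at row 2 (u2 leaves); pivot element 1.
Pivot on row 2; the z-row RHS becomes 0 − (-1)·27 = 27.

27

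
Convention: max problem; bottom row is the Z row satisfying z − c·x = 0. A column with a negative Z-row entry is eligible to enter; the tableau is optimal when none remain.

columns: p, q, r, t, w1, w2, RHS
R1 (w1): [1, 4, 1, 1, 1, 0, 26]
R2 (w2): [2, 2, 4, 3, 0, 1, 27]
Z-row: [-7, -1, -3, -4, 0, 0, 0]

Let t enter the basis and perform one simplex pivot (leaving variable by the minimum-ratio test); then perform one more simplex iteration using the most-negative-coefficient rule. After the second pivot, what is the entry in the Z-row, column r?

11

Ratio test on column t — row 1: 26/1 = 26; row 2: 27/3 = 9. Minimum is 9 at row 2 (w2 leaves); pivot element 3.
Divide row 2 by 3; eliminate column t from the other rows.
Second iteration: most negative Z-row entry is -13/3 in column p, so p enters.
Ratio test on column p — row 1: 17/(1/3) = 51; row 2: 9/(2/3) = 27/2. Minimum is 27/2 at row 2 (t leaves); pivot element 2/3.
Divide row 2 by 2/3; eliminate column p from the other rows.
After both pivots, the entry at the Z-row, column r is 11.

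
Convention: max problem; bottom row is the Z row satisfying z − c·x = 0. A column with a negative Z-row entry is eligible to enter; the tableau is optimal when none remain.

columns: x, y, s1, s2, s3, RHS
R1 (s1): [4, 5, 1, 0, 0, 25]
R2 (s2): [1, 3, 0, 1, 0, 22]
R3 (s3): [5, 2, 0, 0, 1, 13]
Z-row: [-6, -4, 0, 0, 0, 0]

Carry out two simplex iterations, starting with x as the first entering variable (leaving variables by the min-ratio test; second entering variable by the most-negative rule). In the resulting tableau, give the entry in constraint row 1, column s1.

5/17

Ratio test on column x — row 1: 25/4 = 25/4; row 2: 22/1 = 22; row 3: 13/5 = 13/5. Minimum is 13/5 at row 3 (s3 leaves); pivot element 5.
Divide row 3 by 5; eliminate column x from the other rows.
Second iteration: most negative Z-row entry is -8/5 in column y, so y enters.
Ratio test on column y — row 1: (73/5)/(17/5) = 73/17; row 2: (97/5)/(13/5) = 97/13; row 3: (13/5)/(2/5) = 13/2. Minimum is 73/17 at row 1 (s1 leaves); pivot element 17/5.
Divide row 1 by 17/5; eliminate column y from the other rows.
After both pivots, the entry at constraint row 1, column s1 is 5/17.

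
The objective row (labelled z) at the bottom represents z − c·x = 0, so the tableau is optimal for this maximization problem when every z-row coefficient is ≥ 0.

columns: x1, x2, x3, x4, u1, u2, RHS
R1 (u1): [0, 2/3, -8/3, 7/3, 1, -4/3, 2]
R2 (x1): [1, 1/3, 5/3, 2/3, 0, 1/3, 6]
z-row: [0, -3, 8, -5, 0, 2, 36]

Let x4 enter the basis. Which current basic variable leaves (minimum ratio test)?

u1

Column x4 entries and ratios — u1: 2/(7/3) = 6/7; x1: 6/(2/3) = 9.
Smallest ratio is 6/7 in the row of u1, so u1 leaves.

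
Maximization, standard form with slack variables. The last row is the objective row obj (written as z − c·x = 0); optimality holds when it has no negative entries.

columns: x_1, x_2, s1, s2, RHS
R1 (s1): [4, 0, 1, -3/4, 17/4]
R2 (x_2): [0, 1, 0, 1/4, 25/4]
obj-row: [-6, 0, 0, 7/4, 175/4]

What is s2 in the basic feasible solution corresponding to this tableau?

0

s2 is not in the basis, so in the current basic feasible solution s2 = 0.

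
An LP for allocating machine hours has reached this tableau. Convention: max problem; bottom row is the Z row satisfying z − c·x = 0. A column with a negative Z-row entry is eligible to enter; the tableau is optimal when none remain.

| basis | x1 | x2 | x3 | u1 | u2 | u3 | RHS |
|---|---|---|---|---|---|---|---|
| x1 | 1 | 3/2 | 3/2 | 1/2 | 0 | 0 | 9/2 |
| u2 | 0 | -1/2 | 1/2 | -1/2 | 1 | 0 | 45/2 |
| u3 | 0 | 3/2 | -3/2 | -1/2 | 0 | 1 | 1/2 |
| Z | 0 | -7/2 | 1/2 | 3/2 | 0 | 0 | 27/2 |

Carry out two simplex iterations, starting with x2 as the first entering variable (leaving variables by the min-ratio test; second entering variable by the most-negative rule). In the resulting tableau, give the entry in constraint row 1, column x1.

Ratio test on column x2 — row 1: (9/2)/(3/2) = 3; row 2: entry -1/2 ≤ 0; row 3: (1/2)/(3/2) = 1/3. Minimum is 1/3 at row 3 (u3 leaves); pivot element 3/2.
Divide row 3 by 3/2; eliminate column x2 from the other rows.
Second iteration: most negative Z-row entry is -3 in column x3, so x3 enters.
Ratio test on column x3 — row 1: 4/3 = 4/3; row 2: entry 0 ≤ 0; row 3: entry -1 ≤ 0. Minimum is 4/3 at row 1 (x1 leaves); pivot element 3.
Divide row 1 by 3; eliminate column x3 from the other rows.
After both pivots, the entry at constraint row 1, column x1 is 1/3.

1/3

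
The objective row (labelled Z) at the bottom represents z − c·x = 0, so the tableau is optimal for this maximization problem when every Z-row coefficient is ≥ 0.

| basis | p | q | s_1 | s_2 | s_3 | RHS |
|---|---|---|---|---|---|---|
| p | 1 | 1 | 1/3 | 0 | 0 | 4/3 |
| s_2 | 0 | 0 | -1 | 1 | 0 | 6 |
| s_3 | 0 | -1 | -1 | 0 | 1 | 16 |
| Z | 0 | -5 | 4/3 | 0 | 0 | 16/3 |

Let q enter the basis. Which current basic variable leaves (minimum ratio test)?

p

Column q entries and ratios — p: (4/3)/1 = 4/3; s_2: 0 ≤ 0, skip; s_3: -1 ≤ 0, skip.
Smallest ratio is 4/3 in the row of p, so p leaves.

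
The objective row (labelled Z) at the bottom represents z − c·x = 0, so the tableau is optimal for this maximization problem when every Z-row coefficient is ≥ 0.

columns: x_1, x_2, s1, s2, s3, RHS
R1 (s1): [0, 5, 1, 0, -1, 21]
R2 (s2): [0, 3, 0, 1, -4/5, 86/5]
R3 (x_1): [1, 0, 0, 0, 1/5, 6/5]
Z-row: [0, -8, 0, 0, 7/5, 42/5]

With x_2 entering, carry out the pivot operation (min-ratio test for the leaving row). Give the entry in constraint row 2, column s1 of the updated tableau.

Ratio test on column x_2 — row 1: 21/5 = 21/5; row 2: (86/5)/3 = 86/15; row 3: entry 0 ≤ 0. Minimum is 21/5 at row 1 (s1 leaves); pivot element 5.
Divide row 1 by 5; eliminate column x_2 from the other rows.
Row 2 update in column s1: 0 − 3·(1/5) = -3/5.

-3/5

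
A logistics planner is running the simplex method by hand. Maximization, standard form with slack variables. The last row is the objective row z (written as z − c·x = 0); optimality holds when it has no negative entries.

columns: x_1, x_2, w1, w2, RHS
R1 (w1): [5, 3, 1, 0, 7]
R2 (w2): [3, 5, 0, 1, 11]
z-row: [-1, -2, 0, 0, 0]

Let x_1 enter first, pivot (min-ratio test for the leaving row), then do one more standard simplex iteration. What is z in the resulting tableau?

35/8

Ratio test on column x_1 — row 1: 7/5 = 7/5; row 2: 11/3 = 11/3. Minimum is 7/5 at row 1 (w1 leaves); pivot element 5.
Pivot on row 1; the z-row RHS becomes 0 − (-1)·(7/5) = 7/5.
Next entering variable (most negative z-row entry -7/5): x_2.
Ratio test on column x_2 — row 1: (7/5)/(3/5) = 7/3; row 2: (34/5)/(16/5) = 17/8. Minimum is 17/8 at row 2 (w2 leaves); pivot element 16/5.
After the second pivot the z-row RHS is 7/5 − (-7/5)·(17/8) = 35/8.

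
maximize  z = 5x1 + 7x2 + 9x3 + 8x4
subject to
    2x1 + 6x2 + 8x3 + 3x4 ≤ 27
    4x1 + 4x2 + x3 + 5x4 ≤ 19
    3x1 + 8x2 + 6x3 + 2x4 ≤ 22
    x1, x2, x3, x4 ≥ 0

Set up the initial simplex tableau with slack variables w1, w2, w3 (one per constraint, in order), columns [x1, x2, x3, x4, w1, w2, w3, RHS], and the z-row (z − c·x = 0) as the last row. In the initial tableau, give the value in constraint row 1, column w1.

Slack w1 belongs to constraint 1; its column is the unit vector e_1, so the entry in row 1 is 1.

1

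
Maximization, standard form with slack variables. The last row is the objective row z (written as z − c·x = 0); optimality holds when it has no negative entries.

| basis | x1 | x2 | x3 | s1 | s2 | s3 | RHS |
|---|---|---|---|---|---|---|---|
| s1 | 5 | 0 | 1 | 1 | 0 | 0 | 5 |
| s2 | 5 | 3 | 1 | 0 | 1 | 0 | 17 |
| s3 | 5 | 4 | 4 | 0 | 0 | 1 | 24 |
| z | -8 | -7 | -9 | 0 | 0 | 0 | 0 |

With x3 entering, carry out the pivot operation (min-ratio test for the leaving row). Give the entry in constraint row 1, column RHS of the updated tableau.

5

Ratio test on column x3 — row 1: 5/1 = 5; row 2: 17/1 = 17; row 3: 24/4 = 6. Minimum is 5 at row 1 (s1 leaves); pivot element 1.
Divide row 1 by 1; eliminate column x3 from the other rows.
In the new row 1, the RHS entry is the old entry divided by the pivot: 5/1 = 5.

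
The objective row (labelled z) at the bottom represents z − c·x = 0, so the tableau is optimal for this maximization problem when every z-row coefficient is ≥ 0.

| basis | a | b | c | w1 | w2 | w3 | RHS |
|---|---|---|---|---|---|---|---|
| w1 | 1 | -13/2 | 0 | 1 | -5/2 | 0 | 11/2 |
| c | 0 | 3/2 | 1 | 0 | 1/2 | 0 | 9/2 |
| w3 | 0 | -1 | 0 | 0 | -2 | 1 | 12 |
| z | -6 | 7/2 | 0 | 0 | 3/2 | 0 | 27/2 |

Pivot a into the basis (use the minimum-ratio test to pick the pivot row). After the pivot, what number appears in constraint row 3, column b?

-1

Ratio test on column a — row 1: (11/2)/1 = 11/2; row 2: entry 0 ≤ 0; row 3: entry 0 ≤ 0. Minimum is 11/2 at row 1 (w1 leaves); pivot element 1.
Divide row 1 by 1; eliminate column a from the other rows.
Row 3 update in column b: -1 − 0·(-13/2) = -1.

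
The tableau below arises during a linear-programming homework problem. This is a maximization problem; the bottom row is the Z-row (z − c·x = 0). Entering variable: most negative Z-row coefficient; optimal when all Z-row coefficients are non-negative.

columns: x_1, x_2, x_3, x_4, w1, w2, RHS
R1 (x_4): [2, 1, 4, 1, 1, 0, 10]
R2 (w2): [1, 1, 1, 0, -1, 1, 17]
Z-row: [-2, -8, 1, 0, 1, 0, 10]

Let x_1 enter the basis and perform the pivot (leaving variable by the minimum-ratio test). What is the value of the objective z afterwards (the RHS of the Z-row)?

20

Ratio test on column x_1 — row 1: 10/2 = 5; row 2: 17/1 = 17. Minimum is 5 at row 1 (x_4 leaves); pivot element 2.
Pivot on row 1; the Z-row RHS becomes 10 − (-2)·5 = 20.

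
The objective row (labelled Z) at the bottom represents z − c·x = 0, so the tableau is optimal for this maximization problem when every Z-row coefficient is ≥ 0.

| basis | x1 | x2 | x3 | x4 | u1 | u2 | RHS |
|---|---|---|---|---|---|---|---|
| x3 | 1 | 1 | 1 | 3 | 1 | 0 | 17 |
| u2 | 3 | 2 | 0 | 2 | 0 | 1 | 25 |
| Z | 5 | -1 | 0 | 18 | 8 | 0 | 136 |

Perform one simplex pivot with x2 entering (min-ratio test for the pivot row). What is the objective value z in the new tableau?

Ratio test on column x2 — row 1: 17/1 = 17; row 2: 25/2 = 25/2. Minimum is 25/2 at row 2 (u2 leaves); pivot element 2.
Pivot on row 2; the Z-row RHS becomes 136 − (-1)·(25/2) = 297/2.

297/2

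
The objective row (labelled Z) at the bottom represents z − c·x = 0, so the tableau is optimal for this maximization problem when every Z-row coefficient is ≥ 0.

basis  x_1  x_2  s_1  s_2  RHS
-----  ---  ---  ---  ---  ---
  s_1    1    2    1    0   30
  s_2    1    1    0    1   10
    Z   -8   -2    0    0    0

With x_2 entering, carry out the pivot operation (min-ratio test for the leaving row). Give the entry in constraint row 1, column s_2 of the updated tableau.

-2

Ratio test on column x_2 — row 1: 30/2 = 15; row 2: 10/1 = 10. Minimum is 10 at row 2 (s_2 leaves); pivot element 1.
Divide row 2 by 1; eliminate column x_2 from the other rows.
Row 1 update in column s_2: 0 − 2·1 = -2.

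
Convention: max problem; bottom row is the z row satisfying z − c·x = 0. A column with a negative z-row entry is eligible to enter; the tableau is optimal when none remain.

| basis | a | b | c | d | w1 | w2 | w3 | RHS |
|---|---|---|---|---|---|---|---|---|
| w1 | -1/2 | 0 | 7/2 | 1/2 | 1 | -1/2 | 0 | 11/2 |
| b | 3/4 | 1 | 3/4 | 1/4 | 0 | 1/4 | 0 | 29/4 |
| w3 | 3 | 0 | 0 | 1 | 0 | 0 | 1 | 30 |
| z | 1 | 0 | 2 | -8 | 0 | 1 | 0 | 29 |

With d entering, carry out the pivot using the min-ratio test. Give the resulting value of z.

117

Ratio test on column d — row 1: (11/2)/(1/2) = 11; row 2: (29/4)/(1/4) = 29; row 3: 30/1 = 30. Minimum is 11 at row 1 (w1 leaves); pivot element 1/2.
Pivot on row 1; the z-row RHS becomes 29 − (-8)·11 = 117.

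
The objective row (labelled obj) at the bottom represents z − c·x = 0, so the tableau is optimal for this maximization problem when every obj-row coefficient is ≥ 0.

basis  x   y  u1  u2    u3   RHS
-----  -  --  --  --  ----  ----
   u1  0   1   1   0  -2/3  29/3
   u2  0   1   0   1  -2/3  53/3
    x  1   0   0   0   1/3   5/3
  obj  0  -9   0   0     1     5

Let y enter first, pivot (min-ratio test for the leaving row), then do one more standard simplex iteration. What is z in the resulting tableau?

Ratio test on column y — row 1: (29/3)/1 = 29/3; row 2: (53/3)/1 = 53/3; row 3: entry 0 ≤ 0. Minimum is 29/3 at row 1 (u1 leaves); pivot element 1.
Pivot on row 1; the obj-row RHS becomes 5 − (-9)·(29/3) = 92.
Next entering variable (most negative obj-row entry -5): u3.
Ratio test on column u3 — row 1: entry -2/3 ≤ 0; row 2: entry 0 ≤ 0; row 3: (5/3)/(1/3) = 5. Minimum is 5 at row 3 (x leaves); pivot element 1/3.
After the second pivot the obj-row RHS is 92 − (-5)·5 = 117.

117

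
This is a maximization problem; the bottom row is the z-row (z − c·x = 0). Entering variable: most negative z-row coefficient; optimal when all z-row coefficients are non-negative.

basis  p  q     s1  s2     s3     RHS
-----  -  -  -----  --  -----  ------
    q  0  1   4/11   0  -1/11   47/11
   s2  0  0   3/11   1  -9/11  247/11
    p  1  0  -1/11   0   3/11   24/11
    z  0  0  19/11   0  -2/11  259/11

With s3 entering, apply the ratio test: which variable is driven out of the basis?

p

Column s3 entries and ratios — q: -1/11 ≤ 0, skip; s2: -9/11 ≤ 0, skip; p: (24/11)/(3/11) = 8.
Smallest ratio is 8 in the row of p, so p leaves.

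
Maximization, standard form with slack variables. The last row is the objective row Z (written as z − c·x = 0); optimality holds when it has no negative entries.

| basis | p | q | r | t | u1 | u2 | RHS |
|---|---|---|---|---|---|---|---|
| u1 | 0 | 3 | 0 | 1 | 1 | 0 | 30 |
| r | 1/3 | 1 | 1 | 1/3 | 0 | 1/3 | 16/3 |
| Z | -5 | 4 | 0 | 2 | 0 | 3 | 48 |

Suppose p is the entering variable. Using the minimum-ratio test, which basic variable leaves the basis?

Column p entries and ratios — u1: 0 ≤ 0, skip; r: (16/3)/(1/3) = 16.
Smallest ratio is 16 in the row of r, so r leaves.

r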